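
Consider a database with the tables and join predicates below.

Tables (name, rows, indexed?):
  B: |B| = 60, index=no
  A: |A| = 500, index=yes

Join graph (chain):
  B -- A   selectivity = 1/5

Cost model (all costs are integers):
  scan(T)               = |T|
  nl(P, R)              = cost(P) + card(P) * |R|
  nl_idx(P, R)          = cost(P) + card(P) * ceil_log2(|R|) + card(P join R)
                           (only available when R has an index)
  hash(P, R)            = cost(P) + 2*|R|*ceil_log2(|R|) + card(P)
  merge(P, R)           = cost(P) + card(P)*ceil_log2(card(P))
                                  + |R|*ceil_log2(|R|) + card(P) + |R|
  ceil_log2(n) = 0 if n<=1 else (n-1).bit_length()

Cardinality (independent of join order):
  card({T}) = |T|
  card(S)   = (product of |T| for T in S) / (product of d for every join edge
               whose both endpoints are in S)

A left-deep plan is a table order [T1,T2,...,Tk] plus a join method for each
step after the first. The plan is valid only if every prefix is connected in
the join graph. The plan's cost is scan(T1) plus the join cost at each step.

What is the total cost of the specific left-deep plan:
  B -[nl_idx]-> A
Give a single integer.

step 1: scan B: cost=60, card=60
step 2: join A via nl_idx
    card(P join A) = 60*500/(5) = 6000
    cost = 60 + 60*9 + 6000 = 6600

6600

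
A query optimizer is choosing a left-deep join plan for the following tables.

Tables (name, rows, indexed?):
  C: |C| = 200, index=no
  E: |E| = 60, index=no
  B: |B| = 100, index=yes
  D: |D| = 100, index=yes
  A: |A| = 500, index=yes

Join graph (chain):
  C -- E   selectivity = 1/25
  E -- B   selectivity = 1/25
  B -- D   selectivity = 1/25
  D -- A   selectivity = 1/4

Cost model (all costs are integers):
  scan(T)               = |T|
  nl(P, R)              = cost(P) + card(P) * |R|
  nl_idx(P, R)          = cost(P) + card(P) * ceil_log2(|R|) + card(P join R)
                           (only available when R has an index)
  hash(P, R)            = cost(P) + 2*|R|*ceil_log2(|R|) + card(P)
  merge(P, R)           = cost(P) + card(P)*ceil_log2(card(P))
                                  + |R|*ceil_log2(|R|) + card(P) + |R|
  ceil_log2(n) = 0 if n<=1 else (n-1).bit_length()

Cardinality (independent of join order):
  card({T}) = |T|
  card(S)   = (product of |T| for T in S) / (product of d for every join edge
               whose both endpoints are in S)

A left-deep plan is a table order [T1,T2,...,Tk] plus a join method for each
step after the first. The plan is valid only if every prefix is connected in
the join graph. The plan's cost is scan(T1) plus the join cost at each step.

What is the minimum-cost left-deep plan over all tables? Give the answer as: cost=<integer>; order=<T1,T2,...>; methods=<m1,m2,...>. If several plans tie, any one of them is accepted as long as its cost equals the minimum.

cost=23000; order=C,E,B,D,A; methods=hash,hash,hash,hash

Selinger DP (subsets sized 1..n):
  {C}: scan cost=200, card=200
  {E}: scan cost=60, card=60
  {B}: scan cost=100, card=100
  {D}: scan cost=100, card=100
  {A}: scan cost=500, card=500
  {CE}: card=480; try (E,hash)→1120, (C,merge)→2280, (E,merge)→2420, (C,hash)→3320, (C,nl)→12060, (E,nl)→12200; best=1120 via (E,hash)
  {BE}: card=240; try (B,nl_idx)→720, (E,hash)→920, (B,merge)→1280, (E,merge)→1320, (B,hash)→1520, (B,nl)→6060 …(+1); best=720 via (B,nl_idx)
  {BD}: card=400; try (D,nl_idx)→1200, (B,nl_idx)→1200, (D,hash)→1600, (B,hash)→1600, (D,merge)→1700, (B,merge)→1700 …(+2); best=1200 via (D,nl_idx)
  {AD}: card=12500; try (D,hash)→2400, (A,merge)→5900, (D,merge)→6300, (A,hash)→9200, (A,nl_idx)→13500, (D,nl_idx)→16500 …(+2); best=2400 via (D,hash)
  {BCE}: card=1920; try (B,hash)→3000, (C,hash)→4160, (C,merge)→4680, (B,nl_idx)→6400, (B,merge)→6720, (C,nl)→48720 …(+1); best=3000 via (B,hash)
  {BDE}: card=960; try (E,hash)→2320, (D,hash)→2360, (D,nl_idx)→3360, (D,merge)→3680, (E,merge)→5620, (D,nl)→24720 …(+1); best=2320 via (E,hash)
  {ABD}: card=50000; try (A,merge)→10200, (A,hash)→10600, (B,hash)→16300, (A,nl_idx)→54800, (B,nl_idx)→139900, (B,merge)→190700 …(+2); best=10200 via (A,merge)
  {BCDE}: card=7680; try (D,hash)→6320, (C,hash)→6480, (C,merge)→14680, (D,nl_idx)→24120, (D,merge)→26840, (C,nl)→194320 …(+1); best=6320 via (D,hash)
  {ABDE}: card=120000; try (A,hash)→12280, (A,merge)→17880, (E,hash)→60920, (A,nl_idx)→130960, (A,nl)→482320, (E,merge)→860620 …(+1); best=12280 via (A,hash)
  {ABCDE}: card=960000; try (A,hash)→23000, (A,merge)→118840, (C,hash)→135480, (A,nl_idx)→1035440, (C,merge)→2174080, (A,nl)→3846320 …(+1); best=23000 via (A,hash)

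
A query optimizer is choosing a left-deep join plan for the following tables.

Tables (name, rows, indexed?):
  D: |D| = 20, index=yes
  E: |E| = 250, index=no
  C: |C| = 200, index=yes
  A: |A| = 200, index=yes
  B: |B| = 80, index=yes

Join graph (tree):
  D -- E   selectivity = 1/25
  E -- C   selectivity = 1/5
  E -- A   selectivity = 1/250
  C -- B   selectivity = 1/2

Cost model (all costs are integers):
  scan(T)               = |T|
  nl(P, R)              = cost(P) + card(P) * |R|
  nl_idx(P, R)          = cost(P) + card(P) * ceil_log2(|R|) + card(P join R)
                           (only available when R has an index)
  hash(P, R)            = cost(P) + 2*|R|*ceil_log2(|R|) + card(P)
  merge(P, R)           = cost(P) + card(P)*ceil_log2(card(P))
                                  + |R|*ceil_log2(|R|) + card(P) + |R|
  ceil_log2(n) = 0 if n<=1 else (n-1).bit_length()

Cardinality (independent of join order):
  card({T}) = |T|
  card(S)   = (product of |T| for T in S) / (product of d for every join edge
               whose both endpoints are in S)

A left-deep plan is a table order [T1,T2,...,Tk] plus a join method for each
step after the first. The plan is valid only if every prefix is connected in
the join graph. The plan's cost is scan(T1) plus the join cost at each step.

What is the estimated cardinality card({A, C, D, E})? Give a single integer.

6400

Tables in S: A(200), C(200), D(20), E(250)
Edges inside S: D-E(d=25), E-C(d=5), E-A(d=250)
numerator = 200 * 200 * 20 * 250 = 200000000
denominator = 25 * 5 * 250 = 31250
card(S) = 200000000 / 31250 = 6400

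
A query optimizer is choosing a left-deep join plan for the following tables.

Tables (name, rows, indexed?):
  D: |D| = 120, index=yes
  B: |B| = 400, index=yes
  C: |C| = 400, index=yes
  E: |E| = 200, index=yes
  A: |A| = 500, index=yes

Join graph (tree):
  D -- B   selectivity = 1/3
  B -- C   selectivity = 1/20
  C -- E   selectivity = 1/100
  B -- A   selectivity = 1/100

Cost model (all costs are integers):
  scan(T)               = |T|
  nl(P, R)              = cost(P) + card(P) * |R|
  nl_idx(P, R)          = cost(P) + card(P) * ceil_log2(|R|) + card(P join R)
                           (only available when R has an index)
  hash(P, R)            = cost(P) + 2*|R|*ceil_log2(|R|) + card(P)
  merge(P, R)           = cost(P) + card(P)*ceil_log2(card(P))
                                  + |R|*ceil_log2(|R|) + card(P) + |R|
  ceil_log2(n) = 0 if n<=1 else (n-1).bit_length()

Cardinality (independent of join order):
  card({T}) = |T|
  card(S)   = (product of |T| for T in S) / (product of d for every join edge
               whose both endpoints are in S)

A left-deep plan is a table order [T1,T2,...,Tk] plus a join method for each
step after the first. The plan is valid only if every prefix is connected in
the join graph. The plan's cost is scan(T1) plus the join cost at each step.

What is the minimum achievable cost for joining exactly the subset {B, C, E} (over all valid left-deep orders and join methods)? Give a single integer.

10800

Selinger DP over subsets of {B,C,E}:
  {B}: scan cost=400, card=400
  {C}: scan cost=400, card=400
  {E}: scan cost=200, card=200
  {BC}: card=8000; try (C,hash)→8000, (B,hash)→8000, (C,merge)→8400, (B,merge)→8400, (C,nl_idx)→12000, (B,nl_idx)→12000 …(+2); best=8000 via (C,hash)
  {CE}: card=800; try (C,nl_idx)→2800, (E,hash)→4000, (E,nl_idx)→4400, (C,merge)→6000, (E,merge)→6200, (C,hash)→7600 …(+2); best=2800 via (C,nl_idx)
  {BCE}: card=16000; try (B,hash)→10800, (B,merge)→15600, (E,hash)→19200, (B,nl_idx)→26000, (E,nl_idx)→88000, (E,merge)→121800 …(+2); best=10800 via (B,hash)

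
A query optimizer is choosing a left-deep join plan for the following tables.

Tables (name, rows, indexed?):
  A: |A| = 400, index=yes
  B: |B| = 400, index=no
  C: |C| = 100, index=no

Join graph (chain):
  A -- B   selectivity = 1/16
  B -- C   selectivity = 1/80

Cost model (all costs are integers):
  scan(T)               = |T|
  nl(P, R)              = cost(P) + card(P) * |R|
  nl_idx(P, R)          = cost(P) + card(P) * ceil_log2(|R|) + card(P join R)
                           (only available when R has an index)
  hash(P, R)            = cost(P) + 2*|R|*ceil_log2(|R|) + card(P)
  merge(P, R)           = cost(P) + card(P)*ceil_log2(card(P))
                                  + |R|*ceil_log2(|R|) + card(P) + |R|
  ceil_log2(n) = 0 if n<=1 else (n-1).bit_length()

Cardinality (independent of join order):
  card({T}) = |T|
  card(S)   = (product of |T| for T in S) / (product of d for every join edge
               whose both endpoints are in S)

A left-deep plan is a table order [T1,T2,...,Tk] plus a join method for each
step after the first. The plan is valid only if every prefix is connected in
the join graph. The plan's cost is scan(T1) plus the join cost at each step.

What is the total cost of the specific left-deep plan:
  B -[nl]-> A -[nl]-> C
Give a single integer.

step 1: scan B: cost=400, card=400
step 2: join A via nl
    card(P join A) = 400*400/(16) = 10000
    cost = 400 + 400*400 = 160400
step 3: join C via nl
    card(P join C) = 10000*100/(80) = 12500
    cost = 160400 + 10000*100 = 1160400

1160400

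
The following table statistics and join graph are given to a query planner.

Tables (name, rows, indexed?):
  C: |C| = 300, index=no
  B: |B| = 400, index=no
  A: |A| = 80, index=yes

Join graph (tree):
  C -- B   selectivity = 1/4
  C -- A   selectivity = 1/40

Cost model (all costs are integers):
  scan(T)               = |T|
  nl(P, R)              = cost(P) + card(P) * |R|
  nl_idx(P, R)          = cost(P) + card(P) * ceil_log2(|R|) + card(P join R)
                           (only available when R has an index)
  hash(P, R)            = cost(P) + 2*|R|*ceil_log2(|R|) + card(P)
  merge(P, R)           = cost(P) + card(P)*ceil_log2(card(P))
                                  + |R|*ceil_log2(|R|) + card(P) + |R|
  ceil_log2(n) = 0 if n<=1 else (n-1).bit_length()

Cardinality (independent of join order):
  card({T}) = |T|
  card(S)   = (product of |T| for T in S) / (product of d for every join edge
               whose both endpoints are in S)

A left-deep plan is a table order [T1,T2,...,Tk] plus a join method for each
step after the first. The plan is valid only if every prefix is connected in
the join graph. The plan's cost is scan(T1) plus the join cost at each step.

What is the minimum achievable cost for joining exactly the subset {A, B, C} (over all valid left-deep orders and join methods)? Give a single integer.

Selinger DP over subsets of {A,B,C}:
  {C}: scan cost=300, card=300
  {B}: scan cost=400, card=400
  {A}: scan cost=80, card=80
  {BC}: card=30000; try (C,hash)→6200, (B,merge)→7300, (C,merge)→7400, (B,hash)→7800, (B,nl)→120300, (C,nl)→120400; best=6200 via (C,hash)
  {AC}: card=600; try (A,hash)→1720, (A,nl_idx)→3000, (C,merge)→3720, (A,merge)→3940, (C,hash)→5560, (C,nl)→24080 …(+1); best=1720 via (A,hash)
  {ABC}: card=60000; try (B,hash)→9520, (B,merge)→12320, (A,hash)→37320, (B,nl)→241720, (A,nl_idx)→276200, (A,merge)→486840 …(+1); best=9520 via (B,hash)

9520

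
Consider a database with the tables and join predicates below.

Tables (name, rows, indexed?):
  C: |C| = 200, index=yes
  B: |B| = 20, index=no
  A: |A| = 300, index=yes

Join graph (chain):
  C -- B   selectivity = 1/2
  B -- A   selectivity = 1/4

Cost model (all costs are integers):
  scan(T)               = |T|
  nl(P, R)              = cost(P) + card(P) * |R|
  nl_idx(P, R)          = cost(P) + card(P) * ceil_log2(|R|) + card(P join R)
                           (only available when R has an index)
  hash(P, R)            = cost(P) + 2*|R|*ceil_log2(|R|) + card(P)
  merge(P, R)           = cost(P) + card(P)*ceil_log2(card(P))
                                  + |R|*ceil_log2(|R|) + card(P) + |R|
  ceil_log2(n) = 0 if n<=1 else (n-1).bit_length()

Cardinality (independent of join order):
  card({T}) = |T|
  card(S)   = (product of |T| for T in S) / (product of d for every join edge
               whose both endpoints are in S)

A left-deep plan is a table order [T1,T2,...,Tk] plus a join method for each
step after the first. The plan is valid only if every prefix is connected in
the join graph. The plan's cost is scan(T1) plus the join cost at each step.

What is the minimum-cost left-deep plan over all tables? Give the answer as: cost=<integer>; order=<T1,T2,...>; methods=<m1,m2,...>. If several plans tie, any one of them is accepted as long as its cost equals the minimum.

cost=5500; order=A,B,C; methods=hash,hash

Selinger DP (subsets sized 1..n):
  {C}: scan cost=200, card=200
  {B}: scan cost=20, card=20
  {A}: scan cost=300, card=300
  {BC}: card=2000; try (B,hash)→600, (C,merge)→1940, (B,merge)→2120, (C,nl_idx)→2180, (C,hash)→3240, (C,nl)→4020 …(+1); best=600 via (B,hash)
  {AB}: card=1500; try (B,hash)→800, (A,nl_idx)→1700, (A,merge)→3140, (B,merge)→3420, (A,hash)→5440, (A,nl)→6020 …(+1); best=800 via (B,hash)
  {ABC}: card=150000; try (C,hash)→5500, (A,hash)→8000, (C,merge)→20600, (A,merge)→27600, (C,nl_idx)→162800, (A,nl_idx)→168600 …(+2); best=5500 via (C,hash)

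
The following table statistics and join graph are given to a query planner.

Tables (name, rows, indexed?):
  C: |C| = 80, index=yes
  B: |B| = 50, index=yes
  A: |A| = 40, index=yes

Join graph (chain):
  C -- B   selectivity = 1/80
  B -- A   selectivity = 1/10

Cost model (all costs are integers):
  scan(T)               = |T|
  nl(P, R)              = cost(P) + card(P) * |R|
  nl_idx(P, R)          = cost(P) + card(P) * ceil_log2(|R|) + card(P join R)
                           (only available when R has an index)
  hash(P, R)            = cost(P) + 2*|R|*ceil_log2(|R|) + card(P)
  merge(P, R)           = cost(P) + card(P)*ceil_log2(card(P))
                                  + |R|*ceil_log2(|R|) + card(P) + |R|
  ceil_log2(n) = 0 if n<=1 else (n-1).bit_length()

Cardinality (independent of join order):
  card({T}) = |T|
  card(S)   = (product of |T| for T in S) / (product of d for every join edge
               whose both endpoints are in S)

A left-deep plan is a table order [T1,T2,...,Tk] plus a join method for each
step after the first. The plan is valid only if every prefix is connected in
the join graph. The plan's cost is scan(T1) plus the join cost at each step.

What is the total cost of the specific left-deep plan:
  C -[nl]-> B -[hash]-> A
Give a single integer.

step 1: scan C: cost=80, card=80
step 2: join B via nl
    card(P join B) = 80*50/(80) = 50
    cost = 80 + 80*50 = 4080
step 3: join A via hash
    card(P join A) = 50*40/(10) = 200
    cost = 4080 + 2*40*6 + 50 = 4610

4610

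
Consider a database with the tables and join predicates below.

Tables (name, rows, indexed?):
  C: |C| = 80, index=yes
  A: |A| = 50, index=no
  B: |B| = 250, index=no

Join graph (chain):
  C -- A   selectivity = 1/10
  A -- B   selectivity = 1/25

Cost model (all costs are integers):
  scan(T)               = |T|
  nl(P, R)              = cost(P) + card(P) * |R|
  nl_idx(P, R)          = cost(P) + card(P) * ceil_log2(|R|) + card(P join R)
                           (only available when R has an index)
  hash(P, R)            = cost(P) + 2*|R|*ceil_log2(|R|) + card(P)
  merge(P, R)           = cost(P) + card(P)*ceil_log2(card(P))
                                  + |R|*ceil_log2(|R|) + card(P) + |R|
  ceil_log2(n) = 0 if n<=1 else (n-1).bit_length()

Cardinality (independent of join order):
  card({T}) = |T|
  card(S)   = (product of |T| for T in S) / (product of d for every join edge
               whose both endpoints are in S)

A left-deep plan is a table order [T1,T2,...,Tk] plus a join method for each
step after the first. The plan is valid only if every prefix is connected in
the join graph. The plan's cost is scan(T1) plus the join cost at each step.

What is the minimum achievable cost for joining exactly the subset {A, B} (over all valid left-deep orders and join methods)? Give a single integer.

Selinger DP over subsets of {A,B}:
  {A}: scan cost=50, card=50
  {B}: scan cost=250, card=250
  {AB}: card=500; try (A,hash)→1100, (B,merge)→2650, (A,merge)→2850, (B,hash)→4100, (B,nl)→12550, (A,nl)→12750; best=1100 via (A,hash)

1100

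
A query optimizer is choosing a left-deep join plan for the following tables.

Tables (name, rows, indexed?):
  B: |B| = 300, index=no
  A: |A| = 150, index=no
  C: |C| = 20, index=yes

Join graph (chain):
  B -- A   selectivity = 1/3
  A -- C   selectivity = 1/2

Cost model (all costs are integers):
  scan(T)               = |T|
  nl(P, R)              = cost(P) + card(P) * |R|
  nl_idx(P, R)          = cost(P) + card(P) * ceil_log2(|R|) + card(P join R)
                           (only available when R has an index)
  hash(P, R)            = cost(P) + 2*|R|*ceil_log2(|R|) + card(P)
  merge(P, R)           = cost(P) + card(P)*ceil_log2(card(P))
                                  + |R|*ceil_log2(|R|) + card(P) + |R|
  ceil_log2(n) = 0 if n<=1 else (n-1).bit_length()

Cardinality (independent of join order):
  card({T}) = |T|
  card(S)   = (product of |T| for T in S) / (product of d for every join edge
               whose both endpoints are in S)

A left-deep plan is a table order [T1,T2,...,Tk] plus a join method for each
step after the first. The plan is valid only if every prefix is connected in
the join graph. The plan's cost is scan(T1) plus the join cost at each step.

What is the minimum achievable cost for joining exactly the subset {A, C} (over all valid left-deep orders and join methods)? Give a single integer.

Selinger DP over subsets of {A,C}:
  {A}: scan cost=150, card=150
  {C}: scan cost=20, card=20
  {AC}: card=1500; try (C,hash)→500, (A,merge)→1490, (C,merge)→1620, (C,nl_idx)→2400, (A,hash)→2440, (A,nl)→3020 …(+1); best=500 via (C,hash)

500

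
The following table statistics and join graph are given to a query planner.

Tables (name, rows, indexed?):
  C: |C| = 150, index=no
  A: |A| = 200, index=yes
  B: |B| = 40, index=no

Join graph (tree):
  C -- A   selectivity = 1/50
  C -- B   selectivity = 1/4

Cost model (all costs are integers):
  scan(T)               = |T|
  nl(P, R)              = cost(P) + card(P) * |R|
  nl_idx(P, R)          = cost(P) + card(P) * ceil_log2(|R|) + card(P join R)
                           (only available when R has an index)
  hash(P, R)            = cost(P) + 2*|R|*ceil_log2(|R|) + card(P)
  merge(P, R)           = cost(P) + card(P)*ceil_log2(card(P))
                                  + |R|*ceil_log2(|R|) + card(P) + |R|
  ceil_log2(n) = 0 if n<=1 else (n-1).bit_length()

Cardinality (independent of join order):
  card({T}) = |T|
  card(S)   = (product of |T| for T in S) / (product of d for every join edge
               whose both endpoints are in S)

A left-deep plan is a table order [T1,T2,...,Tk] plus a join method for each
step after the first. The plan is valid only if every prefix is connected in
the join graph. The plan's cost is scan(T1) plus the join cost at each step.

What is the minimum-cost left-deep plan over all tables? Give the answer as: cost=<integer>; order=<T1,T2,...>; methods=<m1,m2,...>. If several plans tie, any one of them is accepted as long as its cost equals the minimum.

Selinger DP (subsets sized 1..n):
  {C}: scan cost=150, card=150
  {A}: scan cost=200, card=200
  {B}: scan cost=40, card=40
  {AC}: card=600; try (A,nl_idx)→1950, (C,hash)→2800, (A,merge)→3300, (C,merge)→3350, (A,hash)→3500, (A,nl)→30150 …(+1); best=1950 via (A,nl_idx)
  {BC}: card=1500; try (B,hash)→780, (C,merge)→1670, (B,merge)→1780, (C,hash)→2480, (C,nl)→6040, (B,nl)→6150; best=780 via (B,hash)
  {ABC}: card=6000; try (B,hash)→3030, (A,hash)→5480, (B,merge)→8830, (A,nl_idx)→18780, (A,merge)→20580, (B,nl)→25950 …(+1); best=3030 via (B,hash)

cost=3030; order=C,A,B; methods=nl_idx,hash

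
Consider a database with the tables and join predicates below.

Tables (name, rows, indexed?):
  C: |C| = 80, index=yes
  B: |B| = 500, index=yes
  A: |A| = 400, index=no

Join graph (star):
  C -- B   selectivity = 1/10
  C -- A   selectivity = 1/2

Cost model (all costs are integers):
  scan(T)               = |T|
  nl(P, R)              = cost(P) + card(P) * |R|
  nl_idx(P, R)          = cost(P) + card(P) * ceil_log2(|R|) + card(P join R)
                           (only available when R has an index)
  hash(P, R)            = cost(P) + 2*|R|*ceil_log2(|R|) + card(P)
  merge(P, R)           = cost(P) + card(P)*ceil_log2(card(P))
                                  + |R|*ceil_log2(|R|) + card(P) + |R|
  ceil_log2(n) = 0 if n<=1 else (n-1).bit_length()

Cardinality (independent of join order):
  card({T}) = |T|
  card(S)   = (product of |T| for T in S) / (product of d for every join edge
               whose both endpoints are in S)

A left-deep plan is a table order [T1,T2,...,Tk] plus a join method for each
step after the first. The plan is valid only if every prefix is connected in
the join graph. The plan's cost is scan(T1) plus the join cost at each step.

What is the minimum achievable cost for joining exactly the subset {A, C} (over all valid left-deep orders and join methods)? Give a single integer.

Selinger DP over subsets of {A,C}:
  {C}: scan cost=80, card=80
  {A}: scan cost=400, card=400
  {AC}: card=16000; try (C,hash)→1920, (A,merge)→4720, (C,merge)→5040, (A,hash)→7360, (C,nl_idx)→19200, (A,nl)→32080 …(+1); best=1920 via (C,hash)

1920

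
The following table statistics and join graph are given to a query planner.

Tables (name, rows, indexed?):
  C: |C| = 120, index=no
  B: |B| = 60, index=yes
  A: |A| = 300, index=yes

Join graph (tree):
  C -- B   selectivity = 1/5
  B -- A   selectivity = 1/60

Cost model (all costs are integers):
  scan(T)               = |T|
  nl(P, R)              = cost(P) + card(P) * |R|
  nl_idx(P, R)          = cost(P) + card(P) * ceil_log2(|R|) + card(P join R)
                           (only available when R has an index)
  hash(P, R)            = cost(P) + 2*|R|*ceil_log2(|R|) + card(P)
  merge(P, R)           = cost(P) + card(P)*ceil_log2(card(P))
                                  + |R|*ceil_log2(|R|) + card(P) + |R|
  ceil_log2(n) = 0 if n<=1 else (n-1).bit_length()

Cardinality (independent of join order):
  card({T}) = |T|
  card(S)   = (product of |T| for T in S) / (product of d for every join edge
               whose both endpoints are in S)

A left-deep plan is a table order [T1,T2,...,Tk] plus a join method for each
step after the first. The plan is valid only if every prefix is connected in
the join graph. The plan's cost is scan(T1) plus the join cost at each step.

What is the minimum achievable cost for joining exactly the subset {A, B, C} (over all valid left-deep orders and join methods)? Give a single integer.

2880

Selinger DP over subsets of {A,B,C}:
  {C}: scan cost=120, card=120
  {B}: scan cost=60, card=60
  {A}: scan cost=300, card=300
  {BC}: card=1440; try (B,hash)→960, (C,merge)→1440, (B,merge)→1500, (C,hash)→1800, (B,nl_idx)→2280, (C,nl)→7260 …(+1); best=960 via (B,hash)
  {AB}: card=300; try (A,nl_idx)→900, (B,hash)→1320, (B,nl_idx)→2400, (A,merge)→3480, (B,merge)→3720, (A,hash)→5520 …(+2); best=900 via (A,nl_idx)
  {ABC}: card=7200; try (C,hash)→2880, (C,merge)→4860, (A,hash)→7800, (A,nl_idx)→21120, (A,merge)→21240, (C,nl)→36900 …(+1); best=2880 via (C,hash)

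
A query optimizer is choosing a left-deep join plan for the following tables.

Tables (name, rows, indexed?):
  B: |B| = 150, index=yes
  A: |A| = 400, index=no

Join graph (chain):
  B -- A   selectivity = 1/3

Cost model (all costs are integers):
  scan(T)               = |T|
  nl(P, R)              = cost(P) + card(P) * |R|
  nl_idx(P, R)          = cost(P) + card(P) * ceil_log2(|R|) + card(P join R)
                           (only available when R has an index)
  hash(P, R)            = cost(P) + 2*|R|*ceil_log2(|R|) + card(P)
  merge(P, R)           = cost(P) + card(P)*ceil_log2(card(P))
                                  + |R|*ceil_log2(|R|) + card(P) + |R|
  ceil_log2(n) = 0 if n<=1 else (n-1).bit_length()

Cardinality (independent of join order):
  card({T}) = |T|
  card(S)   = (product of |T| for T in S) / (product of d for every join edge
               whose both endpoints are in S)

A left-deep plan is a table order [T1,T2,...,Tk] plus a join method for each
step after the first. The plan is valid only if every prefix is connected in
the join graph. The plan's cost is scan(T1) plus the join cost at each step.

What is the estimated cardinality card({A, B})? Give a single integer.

20000

Tables in S: A(400), B(150)
Edges inside S: B-A(d=3)
numerator = 400 * 150 = 60000
denominator = 3 = 3
card(S) = 60000 / 3 = 20000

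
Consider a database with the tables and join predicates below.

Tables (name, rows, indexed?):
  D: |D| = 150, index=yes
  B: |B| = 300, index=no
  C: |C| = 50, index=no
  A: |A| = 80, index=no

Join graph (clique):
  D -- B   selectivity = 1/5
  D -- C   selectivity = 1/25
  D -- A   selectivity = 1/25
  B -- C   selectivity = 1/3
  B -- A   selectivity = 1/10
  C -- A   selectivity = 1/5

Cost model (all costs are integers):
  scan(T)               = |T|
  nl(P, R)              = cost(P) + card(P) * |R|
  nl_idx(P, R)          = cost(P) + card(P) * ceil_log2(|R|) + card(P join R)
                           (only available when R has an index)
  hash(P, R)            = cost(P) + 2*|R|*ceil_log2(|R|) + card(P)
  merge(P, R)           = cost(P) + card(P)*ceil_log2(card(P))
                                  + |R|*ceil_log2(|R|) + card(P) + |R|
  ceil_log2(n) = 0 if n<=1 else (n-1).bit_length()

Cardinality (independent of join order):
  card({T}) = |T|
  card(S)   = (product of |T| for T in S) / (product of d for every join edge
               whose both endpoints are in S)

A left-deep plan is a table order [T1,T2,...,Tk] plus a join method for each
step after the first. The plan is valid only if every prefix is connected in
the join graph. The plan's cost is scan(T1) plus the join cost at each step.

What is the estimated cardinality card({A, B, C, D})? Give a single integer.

Tables in S: A(80), B(300), C(50), D(150)
Edges inside S: D-B(d=5), D-C(d=25), D-A(d=25), B-C(d=3), B-A(d=10), C-A(d=5)
numerator = 80 * 300 * 50 * 150 = 180000000
denominator = 5 * 25 * 25 * 3 * 10 * 5 = 468750
card(S) = 180000000 / 468750 = 384

384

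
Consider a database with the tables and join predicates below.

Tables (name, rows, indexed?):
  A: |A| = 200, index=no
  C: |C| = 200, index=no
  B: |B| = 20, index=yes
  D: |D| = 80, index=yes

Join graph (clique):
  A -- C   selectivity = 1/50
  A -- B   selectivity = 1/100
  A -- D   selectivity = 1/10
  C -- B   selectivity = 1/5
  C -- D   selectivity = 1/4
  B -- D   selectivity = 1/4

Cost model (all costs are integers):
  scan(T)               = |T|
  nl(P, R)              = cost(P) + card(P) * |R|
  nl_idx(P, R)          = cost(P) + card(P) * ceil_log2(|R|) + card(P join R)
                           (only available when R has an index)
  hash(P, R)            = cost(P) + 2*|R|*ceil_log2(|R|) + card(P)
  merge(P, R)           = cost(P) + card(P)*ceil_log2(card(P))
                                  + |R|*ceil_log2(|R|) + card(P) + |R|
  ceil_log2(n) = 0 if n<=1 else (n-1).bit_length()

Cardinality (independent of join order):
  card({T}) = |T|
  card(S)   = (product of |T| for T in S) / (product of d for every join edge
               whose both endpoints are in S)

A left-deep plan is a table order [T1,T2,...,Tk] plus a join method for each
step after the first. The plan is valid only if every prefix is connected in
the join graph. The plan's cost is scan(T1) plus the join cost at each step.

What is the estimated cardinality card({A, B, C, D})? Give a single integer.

Tables in S: A(200), B(20), C(200), D(80)
Edges inside S: A-C(d=50), A-B(d=100), A-D(d=10), C-B(d=5), C-D(d=4), B-D(d=4)
numerator = 200 * 20 * 200 * 80 = 64000000
denominator = 50 * 100 * 10 * 5 * 4 * 4 = 4000000
card(S) = 64000000 / 4000000 = 16

16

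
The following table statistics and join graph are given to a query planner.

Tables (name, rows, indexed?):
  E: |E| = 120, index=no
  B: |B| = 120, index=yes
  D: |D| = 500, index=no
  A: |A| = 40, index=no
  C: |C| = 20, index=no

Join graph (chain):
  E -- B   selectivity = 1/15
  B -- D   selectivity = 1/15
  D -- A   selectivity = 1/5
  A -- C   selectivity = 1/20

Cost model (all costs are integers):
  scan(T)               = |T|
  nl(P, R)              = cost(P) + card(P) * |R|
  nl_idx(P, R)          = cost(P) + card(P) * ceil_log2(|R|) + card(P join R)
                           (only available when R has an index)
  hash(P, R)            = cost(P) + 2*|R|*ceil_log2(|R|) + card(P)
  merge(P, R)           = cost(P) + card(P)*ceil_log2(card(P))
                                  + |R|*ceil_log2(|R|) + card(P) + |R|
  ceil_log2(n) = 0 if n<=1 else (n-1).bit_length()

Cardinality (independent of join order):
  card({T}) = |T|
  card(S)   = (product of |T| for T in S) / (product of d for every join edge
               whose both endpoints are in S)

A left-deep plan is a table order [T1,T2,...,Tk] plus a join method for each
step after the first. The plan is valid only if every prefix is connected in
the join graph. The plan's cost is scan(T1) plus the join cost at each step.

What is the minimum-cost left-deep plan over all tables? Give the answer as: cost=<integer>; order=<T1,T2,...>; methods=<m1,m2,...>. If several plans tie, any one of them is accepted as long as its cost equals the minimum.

Selinger DP (subsets sized 1..n):
  {E}: scan cost=120, card=120
  {B}: scan cost=120, card=120
  {D}: scan cost=500, card=500
  {A}: scan cost=40, card=40
  {C}: scan cost=20, card=20
  {BE}: card=960; try (E,hash)→1920, (B,hash)→1920, (B,nl_idx)→1920, (E,merge)→2040, (B,merge)→2040, (E,nl)→14520 …(+1); best=1920 via (E,hash)
  {BD}: card=4000; try (B,hash)→2680, (D,merge)→6080, (B,merge)→6460, (B,nl_idx)→8000, (D,hash)→9240, (D,nl)→60120 …(+1); best=2680 via (B,hash)
  {AD}: card=4000; try (A,hash)→1480, (D,merge)→5320, (A,merge)→5780, (D,hash)→9080, (D,nl)→20040, (A,nl)→20500; best=1480 via (A,hash)
  {AC}: card=40; try (C,hash)→280, (A,merge)→420, (C,merge)→440, (A,hash)→520, (A,nl)→820, (C,nl)→840; best=280 via (C,hash)
  {BDE}: card=32000; try (E,hash)→8360, (D,hash)→11880, (D,merge)→17480, (E,merge)→55640, (D,nl)→481920, (E,nl)→482680; best=8360 via (E,hash)
  {ABD}: card=32000; try (B,hash)→7160, (A,hash)→7160, (B,merge)→54440, (A,merge)→54960, (B,nl_idx)→61480, (A,nl)→162680 …(+1); best=7160 via (B,hash)
  {ACD}: card=4000; try (D,merge)→5560, (C,hash)→5680, (D,hash)→9320, (D,nl)→20280, (C,merge)→53600, (C,nl)→81480; best=5560 via (D,merge)
  {ABDE}: card=256000; try (E,hash)→40840, (A,hash)→40840, (E,merge)→520120, (A,merge)→520640, (A,nl)→1288360, (E,nl)→3847160; best=40840 via (E,hash)
  {ABCD}: card=32000; try (B,hash)→11240, (C,hash)→39360, (B,merge)→58520, (B,nl_idx)→65560, (B,nl)→485560, (C,merge)→519280 …(+1); best=11240 via (B,hash)
  {ABCDE}: card=256000; try (E,hash)→44920, (C,hash)→297040, (E,merge)→524200, (E,nl)→3851240, (C,merge)→4904960, (C,nl)→5160840; best=44920 via (E,hash)

cost=44920; order=A,C,D,B,E; methods=hash,merge,hash,hash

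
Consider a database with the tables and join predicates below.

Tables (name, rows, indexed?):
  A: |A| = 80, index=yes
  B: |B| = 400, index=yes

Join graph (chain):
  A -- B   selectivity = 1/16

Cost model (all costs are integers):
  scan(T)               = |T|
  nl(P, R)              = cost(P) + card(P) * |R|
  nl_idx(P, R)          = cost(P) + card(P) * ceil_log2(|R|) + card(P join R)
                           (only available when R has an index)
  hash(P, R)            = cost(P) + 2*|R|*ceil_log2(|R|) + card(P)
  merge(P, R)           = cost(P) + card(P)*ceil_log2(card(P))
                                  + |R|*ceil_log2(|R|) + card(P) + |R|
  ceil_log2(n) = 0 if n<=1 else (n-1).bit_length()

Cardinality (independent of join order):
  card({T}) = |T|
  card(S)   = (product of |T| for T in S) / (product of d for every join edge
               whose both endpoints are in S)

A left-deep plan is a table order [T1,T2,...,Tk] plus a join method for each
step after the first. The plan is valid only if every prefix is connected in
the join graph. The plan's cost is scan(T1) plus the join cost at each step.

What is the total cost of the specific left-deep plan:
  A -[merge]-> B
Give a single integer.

step 1: scan A: cost=80, card=80
step 2: join B via merge
    card(P join B) = 80*400/(16) = 2000
    cost = 80 + 80*7 + 400*9 + 80 + 400 = 4720

4720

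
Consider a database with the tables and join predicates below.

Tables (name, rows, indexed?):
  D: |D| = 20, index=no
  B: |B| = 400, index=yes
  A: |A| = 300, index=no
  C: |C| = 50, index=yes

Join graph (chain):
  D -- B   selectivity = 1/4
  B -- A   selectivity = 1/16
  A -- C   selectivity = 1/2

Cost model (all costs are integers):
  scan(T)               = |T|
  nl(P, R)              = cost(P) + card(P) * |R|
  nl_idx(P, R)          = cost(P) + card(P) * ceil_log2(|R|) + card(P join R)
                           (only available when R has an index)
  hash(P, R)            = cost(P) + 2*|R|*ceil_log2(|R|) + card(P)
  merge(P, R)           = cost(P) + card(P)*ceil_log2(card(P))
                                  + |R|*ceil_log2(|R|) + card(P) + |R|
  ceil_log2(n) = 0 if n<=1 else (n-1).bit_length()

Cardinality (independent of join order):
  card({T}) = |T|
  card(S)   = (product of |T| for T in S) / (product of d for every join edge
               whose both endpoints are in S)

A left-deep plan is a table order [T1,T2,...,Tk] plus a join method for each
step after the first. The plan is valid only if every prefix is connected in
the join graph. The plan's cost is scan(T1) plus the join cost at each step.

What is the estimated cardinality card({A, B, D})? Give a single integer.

37500

Tables in S: A(300), B(400), D(20)
Edges inside S: D-B(d=4), B-A(d=16)
numerator = 300 * 400 * 20 = 2400000
denominator = 4 * 16 = 64
card(S) = 2400000 / 64 = 37500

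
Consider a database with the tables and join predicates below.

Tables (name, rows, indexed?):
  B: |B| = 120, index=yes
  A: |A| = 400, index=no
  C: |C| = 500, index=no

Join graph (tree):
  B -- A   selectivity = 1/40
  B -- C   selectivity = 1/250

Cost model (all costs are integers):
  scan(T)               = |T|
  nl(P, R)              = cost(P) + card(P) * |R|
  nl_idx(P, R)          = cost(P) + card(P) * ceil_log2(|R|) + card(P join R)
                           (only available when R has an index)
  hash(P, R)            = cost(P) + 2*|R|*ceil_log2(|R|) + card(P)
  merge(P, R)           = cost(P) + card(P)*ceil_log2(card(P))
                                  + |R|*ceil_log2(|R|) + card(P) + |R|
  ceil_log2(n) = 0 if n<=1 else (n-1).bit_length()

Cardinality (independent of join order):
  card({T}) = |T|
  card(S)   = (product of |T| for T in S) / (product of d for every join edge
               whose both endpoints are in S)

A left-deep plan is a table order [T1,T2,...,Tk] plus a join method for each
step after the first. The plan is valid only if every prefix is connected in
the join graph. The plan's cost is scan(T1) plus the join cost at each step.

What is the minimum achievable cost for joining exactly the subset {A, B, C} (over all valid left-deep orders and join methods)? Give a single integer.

8840

Selinger DP over subsets of {A,B,C}:
  {B}: scan cost=120, card=120
  {A}: scan cost=400, card=400
  {C}: scan cost=500, card=500
  {AB}: card=1200; try (B,hash)→2480, (B,nl_idx)→4400, (A,merge)→5080, (B,merge)→5360, (A,hash)→7440, (A,nl)→48120 …(+1); best=2480 via (B,hash)
  {BC}: card=240; try (B,hash)→2680, (B,nl_idx)→4240, (C,merge)→6080, (B,merge)→6460, (C,hash)→9240, (C,nl)→60120 …(+1); best=2680 via (B,hash)
  {ABC}: card=2400; try (A,merge)→8840, (A,hash)→10120, (C,hash)→12680, (C,merge)→21880, (A,nl)→98680, (C,nl)→602480; best=8840 via (A,merge)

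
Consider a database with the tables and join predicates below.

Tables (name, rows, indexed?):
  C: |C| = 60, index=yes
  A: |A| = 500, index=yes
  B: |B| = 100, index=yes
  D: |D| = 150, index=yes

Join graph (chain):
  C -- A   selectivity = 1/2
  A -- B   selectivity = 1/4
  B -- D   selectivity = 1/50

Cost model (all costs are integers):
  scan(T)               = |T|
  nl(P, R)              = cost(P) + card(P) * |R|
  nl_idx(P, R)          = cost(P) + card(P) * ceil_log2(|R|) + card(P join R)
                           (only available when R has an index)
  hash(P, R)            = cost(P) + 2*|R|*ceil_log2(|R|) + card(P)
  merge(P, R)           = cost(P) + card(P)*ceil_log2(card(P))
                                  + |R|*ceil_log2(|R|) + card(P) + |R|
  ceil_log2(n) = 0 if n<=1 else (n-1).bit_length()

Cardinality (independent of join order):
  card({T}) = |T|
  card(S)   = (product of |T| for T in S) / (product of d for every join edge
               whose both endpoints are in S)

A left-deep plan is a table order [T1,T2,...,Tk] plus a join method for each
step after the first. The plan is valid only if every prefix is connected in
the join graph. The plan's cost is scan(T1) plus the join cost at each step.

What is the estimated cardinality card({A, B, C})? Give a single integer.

375000

Tables in S: A(500), B(100), C(60)
Edges inside S: C-A(d=2), A-B(d=4)
numerator = 500 * 100 * 60 = 3000000
denominator = 2 * 4 = 8
card(S) = 3000000 / 8 = 375000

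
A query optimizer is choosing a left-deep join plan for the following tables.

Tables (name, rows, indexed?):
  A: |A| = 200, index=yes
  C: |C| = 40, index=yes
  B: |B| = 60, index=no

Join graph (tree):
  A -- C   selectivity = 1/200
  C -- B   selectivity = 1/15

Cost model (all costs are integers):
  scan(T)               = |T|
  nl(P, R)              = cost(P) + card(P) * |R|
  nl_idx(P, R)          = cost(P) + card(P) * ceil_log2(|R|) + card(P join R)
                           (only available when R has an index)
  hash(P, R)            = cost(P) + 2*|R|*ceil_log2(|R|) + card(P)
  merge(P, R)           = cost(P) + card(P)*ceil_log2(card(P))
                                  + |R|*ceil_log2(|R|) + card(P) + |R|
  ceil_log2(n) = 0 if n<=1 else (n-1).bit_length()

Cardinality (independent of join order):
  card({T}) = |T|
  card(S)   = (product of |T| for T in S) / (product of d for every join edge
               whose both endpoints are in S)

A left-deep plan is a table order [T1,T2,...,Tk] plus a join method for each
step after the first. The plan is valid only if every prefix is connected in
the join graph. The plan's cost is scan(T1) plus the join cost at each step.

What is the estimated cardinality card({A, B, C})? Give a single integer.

160

Tables in S: A(200), B(60), C(40)
Edges inside S: A-C(d=200), C-B(d=15)
numerator = 200 * 60 * 40 = 480000
denominator = 200 * 15 = 3000
card(S) = 480000 / 3000 = 160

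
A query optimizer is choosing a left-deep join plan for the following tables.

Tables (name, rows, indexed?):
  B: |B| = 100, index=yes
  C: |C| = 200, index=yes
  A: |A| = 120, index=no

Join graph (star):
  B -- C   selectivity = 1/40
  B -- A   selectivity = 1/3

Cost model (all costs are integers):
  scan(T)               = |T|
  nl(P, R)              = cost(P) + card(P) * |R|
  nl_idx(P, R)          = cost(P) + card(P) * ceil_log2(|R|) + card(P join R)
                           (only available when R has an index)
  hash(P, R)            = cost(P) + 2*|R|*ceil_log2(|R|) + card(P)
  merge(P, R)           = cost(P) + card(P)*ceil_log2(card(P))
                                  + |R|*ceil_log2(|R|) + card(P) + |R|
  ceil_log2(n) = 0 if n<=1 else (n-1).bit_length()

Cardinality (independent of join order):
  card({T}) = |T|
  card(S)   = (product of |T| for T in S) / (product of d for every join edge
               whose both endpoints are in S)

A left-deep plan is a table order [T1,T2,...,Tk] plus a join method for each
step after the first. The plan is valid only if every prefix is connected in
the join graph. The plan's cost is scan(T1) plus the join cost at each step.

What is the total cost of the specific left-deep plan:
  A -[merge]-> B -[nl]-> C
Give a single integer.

801880

step 1: scan A: cost=120, card=120
step 2: join B via merge
    card(P join B) = 120*100/(3) = 4000
    cost = 120 + 120*7 + 100*7 + 120 + 100 = 1880
step 3: join C via nl
    card(P join C) = 4000*200/(40) = 20000
    cost = 1880 + 4000*200 = 801880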